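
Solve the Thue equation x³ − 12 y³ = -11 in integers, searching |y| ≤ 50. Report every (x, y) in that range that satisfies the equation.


The equation is x³ - 12y³ = -11. For fixed y, x³ = 12·y³ − 11, so a solution requires the RHS to be a perfect cube.
Strategy: iterate y from -50 to 50, compute RHS = 12·y³ − 11, and check whether it is a (positive or negative) perfect cube.
Check small values of y:
  y = 0: RHS = -11 is not a perfect cube.
  y = 1: RHS = 1 = (1)³ ⇒ x = 1 works.
  y = -1: RHS = -23 is not a perfect cube.
  y = 2: RHS = 85 is not a perfect cube.
  y = -2: RHS = -107 is not a perfect cube.
  y = 3: RHS = 313 is not a perfect cube.
  y = -3: RHS = -335 is not a perfect cube.
Continuing the search up to |y| = 50 finds no further solutions beyond those listed.
Collected solutions: (1, 1).

Solutions (with |y| ≤ 50): (1, 1).


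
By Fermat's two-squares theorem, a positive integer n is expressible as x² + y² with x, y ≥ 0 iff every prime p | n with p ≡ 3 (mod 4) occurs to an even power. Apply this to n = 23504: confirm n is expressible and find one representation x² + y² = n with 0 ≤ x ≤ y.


Step 1: Factor n = 23504 = 2^4 · 13 · 113.
Step 2: Check the mod-4 condition on each prime factor: 2 = 2 (special); 13 ≡ 1 (mod 4), exponent 1; 113 ≡ 1 (mod 4), exponent 1.
All primes ≡ 3 (mod 4) appear to even exponent (or don't appear), so by the two-squares theorem n IS expressible as a sum of two squares.
Step 3: Build a representation. Group n = k² · m with k = 4 and m = 13 · 113 = 1469 (a product of primes ≡ 1 (mod 4)); a representation of m scales to one of n via (k·x)² + (k·y)² = k²(x² + y²). Each prime p ≡ 1 (mod 4) is itself a sum of two squares; find a² by testing p − a² for a perfect square:
  13: 13 − 1² = 12, 13 − 2² = 9 = 3² ⇒ 13 = 2² + 3².
  113: 113 − 1² = 112, 113 − 2² = 109, 113 − 3² = 104, 113 − 4² = 97, 113 − 5² = 88, 113 − 6² = 77, 113 − 7² = 64 = 8² ⇒ 113 = 7² + 8².
  Combine using the Brahmagupta–Fibonacci identity (a² + b²)(c² + d²) = (ac − bd)² + (ad + bc)² = (ac + bd)² + (ad − bc)²:
  13 · 113 = 1469: from (2² + 3²)(7² + 8²), take (2·7 − 3·8, 2·8 + 3·7) = (14 − 24, 16 + 21) = (-10, 37); dropping signs (only squares matter) gives (10, 37); check 10² + 37² = 100 + 1369 = 1469 ✓.
  Scale by k = 4: (4·10, 4·37) = (40, 148).
Step 4: Order so x ≤ y and verify: 40² + 148² = 1600 + 21904 = 23504 = n. ✓

n = 23504 = 40² + 148² (one valid representation with x ≤ y).


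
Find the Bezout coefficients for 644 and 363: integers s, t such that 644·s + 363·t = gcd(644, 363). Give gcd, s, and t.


Euclidean algorithm on (644, 363) — divide until remainder is 0:
  644 = 1 · 363 + 281
  363 = 1 · 281 + 82
  281 = 3 · 82 + 35
  82 = 2 · 35 + 12
  35 = 2 · 12 + 11
  12 = 1 · 11 + 1
  11 = 11 · 1 + 0
gcd(644, 363) = 1.
Track Bezout coefficients alongside the remainders: start with r₀ = 644 = a·1 + b·0 (s = 1, t = 0) and r₁ = 363 = a·0 + b·1 (s = 0, t = 1); each new remainder r_{k+1} = r_{k-1} − q_k·r_k inherits s_{k+1} = s_{k-1} − q_k·s_k, t_{k+1} = t_{k-1} − q_k·t_k, so r_k = a·s_k + b·t_k at every step:
  q = 1: r = 281, s = 1 − 1·0 = 1, t = 0 − 1·1 = -1  (check: 644·1 + 363·(-1) = 281)
  q = 1: r = 82, s = 0 − 1·1 = -1, t = 1 − 1·(-1) = 2  (check: 644·(-1) + 363·2 = 82)
  q = 3: r = 35, s = 1 − 3·(-1) = 4, t = -1 − 3·2 = -7  (check: 644·4 + 363·(-7) = 35)
  q = 2: r = 12, s = -1 − 2·4 = -9, t = 2 − 2·(-7) = 16  (check: 644·(-9) + 363·16 = 12)
  q = 2: r = 11, s = 4 − 2·(-9) = 22, t = -7 − 2·16 = -39  (check: 644·22 + 363·(-39) = 11)
  q = 1: r = 1, s = -9 − 1·22 = -31, t = 16 − 1·(-39) = 55  (check: 644·(-31) + 363·55 = 1)
The row with r = 1 (the gcd) gives the Bezout coefficients s = -31, t = 55.
Result: 644 · (-31) + 363 · (55) = 1.

gcd(644, 363) = 1; s = -31, t = 55 (check: 644·(-31) + 363·55 = 1).


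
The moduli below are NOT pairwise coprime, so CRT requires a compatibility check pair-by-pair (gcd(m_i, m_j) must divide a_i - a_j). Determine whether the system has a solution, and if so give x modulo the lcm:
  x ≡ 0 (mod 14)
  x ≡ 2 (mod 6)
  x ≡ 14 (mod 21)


Moduli 14, 6, 21 are not pairwise coprime, so CRT works modulo lcm(m_i) when all pairwise compatibility conditions hold.
Pairwise compatibility: gcd(m_i, m_j) must divide a_i - a_j for every pair.
Merge one congruence at a time:
  Start: x ≡ 0 (mod 14).
  Combine with x ≡ 2 (mod 6): gcd(14, 6) = 2; 2 - 0 = 2, which IS divisible by 2, so compatible.
    Write x = 0 + 14·t and substitute into x ≡ 2 (mod 6): 14·t ≡ 2 − 0 = 2 (mod 6).
    Divide the congruence (and modulus) by g = 2: 7·t ≡ 1 (mod 3).
    Reduce coefficients mod 3: 1·t ≡ 1 (mod 3).
    So t ≡ 1 (mod 3).
    Then x = 0 + 14·1 = 14, valid modulo lcm(14, 6) = 42: x ≡ 14 (mod 42).
  Combine with x ≡ 14 (mod 21): gcd(42, 21) = 21; 14 - 14 = 0, which IS divisible by 21, so compatible.
    Write x = 14 + 42·t and substitute into x ≡ 14 (mod 21): 42·t ≡ 14 − 14 = 0 (mod 21).
    Divide the congruence (and modulus) by g = 21: 2·t ≡ 0 (mod 1).
    Modulo 1 every t works; take t = 0.
    Then x = 14 + 42·0 = 14, valid modulo lcm(42, 21) = 42: x ≡ 14 (mod 42).
Verify: 14 mod 14 = 0, 14 mod 6 = 2, 14 mod 21 = 14.

x ≡ 14 (mod 42).


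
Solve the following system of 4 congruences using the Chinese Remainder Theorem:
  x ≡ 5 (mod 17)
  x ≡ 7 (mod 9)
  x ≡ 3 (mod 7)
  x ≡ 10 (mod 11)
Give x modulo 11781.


Product of moduli M = 17 · 9 · 7 · 11 = 11781.
Merge one congruence at a time:
  Start: x ≡ 5 (mod 17).
  Combine with x ≡ 7 (mod 9); new modulus lcm = 153.
    Write x = 5 + 17·t and substitute into x ≡ 7 (mod 9): 17·t ≡ 7 − 5 = 2 (mod 9).
    Reduce coefficients mod 9: 8·t ≡ 2 (mod 9).
    The inverse of 8 mod 9 is 8 (since 8·8 = 64 = 7·9 + 1), so t ≡ 8·2 = 16 ≡ 7 (mod 9).
    Then x = 5 + 17·7 = 124, valid modulo lcm(17, 9) = 153: x ≡ 124 (mod 153).
  Combine with x ≡ 3 (mod 7); new modulus lcm = 1071.
    Write x = 124 + 153·t and substitute into x ≡ 3 (mod 7): 153·t ≡ 3 − 124 = -121 (mod 7).
    Reduce coefficients mod 7: 6·t ≡ 5 (mod 7).
    The inverse of 6 mod 7 is 6 (since 6·6 = 36 = 5·7 + 1), so t ≡ 6·5 = 30 ≡ 2 (mod 7).
    Then x = 124 + 153·2 = 430, valid modulo lcm(153, 7) = 1071: x ≡ 430 (mod 1071).
  Combine with x ≡ 10 (mod 11); new modulus lcm = 11781.
    Write x = 430 + 1071·t and substitute into x ≡ 10 (mod 11): 1071·t ≡ 10 − 430 = -420 (mod 11).
    Reduce coefficients mod 11: 4·t ≡ 9 (mod 11).
    The inverse of 4 mod 11 is 3 (since 4·3 = 12 = 1·11 + 1), so t ≡ 3·9 = 27 ≡ 5 (mod 11).
    Then x = 430 + 1071·5 = 5785, valid modulo lcm(1071, 11) = 11781: x ≡ 5785 (mod 11781).
Verify against each original: 5785 mod 17 = 5, 5785 mod 9 = 7, 5785 mod 7 = 3, 5785 mod 11 = 10.

x ≡ 5785 (mod 11781).


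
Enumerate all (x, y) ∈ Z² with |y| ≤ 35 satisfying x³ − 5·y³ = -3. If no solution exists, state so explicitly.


The equation is x³ - 5y³ = -3. For fixed y, x³ = 5·y³ − 3, so a solution requires the RHS to be a perfect cube.
Strategy: iterate y from -35 to 35, compute RHS = 5·y³ − 3, and check whether it is a (positive or negative) perfect cube.
Check small values of y:
  y = 0: RHS = -3 is not a perfect cube.
  y = 1: RHS = 2 is not a perfect cube.
  y = -1: RHS = -8 = (-2)³ ⇒ x = -2 works.
  y = 2: RHS = 37 is not a perfect cube.
  y = -2: RHS = -43 is not a perfect cube.
  y = 3: RHS = 132 is not a perfect cube.
  y = -3: RHS = -138 is not a perfect cube.
Continuing the search up to |y| = 35 finds no further solutions beyond those listed.
Collected solutions: (-2, -1).

Solutions (with |y| ≤ 35): (-2, -1).


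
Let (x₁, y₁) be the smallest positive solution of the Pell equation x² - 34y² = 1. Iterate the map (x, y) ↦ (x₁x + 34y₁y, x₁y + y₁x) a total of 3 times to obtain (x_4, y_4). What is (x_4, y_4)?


Step 1: Find the fundamental solution (x₁, y₁) of x² - 34y² = 1.
  Expand √34 as a continued fraction. a₀ = ⌊√34⌋ = 5; iterate m_{k+1} = d_k·a_k − m_k, d_{k+1} = (34 − m_{k+1}²)/d_k, a_{k+1} = ⌊(a₀ + m_{k+1})/d_{k+1}⌋ (starting m₀ = 0, d₀ = 1), with convergents p_k = a_k·p_{k-1} + p_{k-2}, q_k = a_k·q_{k-1} + q_{k-2} (p₋₁ = 1, q₋₁ = 0):
  k = 0: a₀ = 5; p₀/q₀ = 5/1; p₀² − 34·q₀² = 25 − 34 = -9.
  k = 1: m = 5, d = 9, a = ⌊(5 + 5)/9⌋ = 1; p/q = (1·5 + 1)/(1·1 + 0) = 6/1; p² − 34·q² = 36 − 34 = 2.
  k = 2: m = 4, d = 2, a = ⌊(5 + 4)/2⌋ = 4; p/q = (4·6 + 5)/(4·1 + 1) = 29/5; p² − 34·q² = 841 − 850 = -9.
  k = 3: m = 4, d = 9, a = ⌊(5 + 4)/9⌋ = 1; p/q = (1·29 + 6)/(1·5 + 1) = 35/6; p² − 34·q² = 1225 − 1224 = 1.
  The first convergent with p² − 34·q² = 1 gives the fundamental solution (x₁, y₁) = (35, 6).
Step 2: Apply the recurrence (x_{n+1}, y_{n+1}) = (x₁x_n + 34y₁y_n, x₁y_n + y₁x_n) repeatedly.
  From (x_1, y_1) = (35, 6): x_2 = 35·35 + 34·6·6 = 2449; y_2 = 35·6 + 6·35 = 420.
  From (x_2, y_2) = (2449, 420): x_3 = 35·2449 + 34·6·420 = 171395; y_3 = 35·420 + 6·2449 = 29394.
  From (x_3, y_3) = (171395, 29394): x_4 = 35·171395 + 34·6·29394 = 11995201; y_4 = 35·29394 + 6·171395 = 2057160.
Step 3: Verify x_4² - 34·y_4² = 143884847030401 - 143884847030400 = 1 (should be 1). ✓

(x_1, y_1) = (35, 6); (x_4, y_4) = (11995201, 2057160).


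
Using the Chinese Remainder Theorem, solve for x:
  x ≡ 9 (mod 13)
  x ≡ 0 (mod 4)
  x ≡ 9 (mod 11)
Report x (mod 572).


Moduli 13, 4, 11 are pairwise coprime; by CRT there is a unique solution modulo M = 13 · 4 · 11 = 572.
Solve pairwise, accumulating the modulus:
  Start with x ≡ 9 (mod 13).
  Combine with x ≡ 0 (mod 4): since gcd(13, 4) = 1, we get a unique residue mod 52.
    Write x = 9 + 13·t and substitute into x ≡ 0 (mod 4): 13·t ≡ 0 − 9 = -9 (mod 4).
    Reduce coefficients mod 4: 1·t ≡ 3 (mod 4).
    So t ≡ 3 (mod 4).
    Then x = 9 + 13·3 = 48, valid modulo lcm(13, 4) = 52: x ≡ 48 (mod 52).
  Combine with x ≡ 9 (mod 11): since gcd(52, 11) = 1, we get a unique residue mod 572.
    Write x = 48 + 52·t and substitute into x ≡ 9 (mod 11): 52·t ≡ 9 − 48 = -39 (mod 11).
    Reduce coefficients mod 11: 8·t ≡ 5 (mod 11).
    The inverse of 8 mod 11 is 7 (since 8·7 = 56 = 5·11 + 1), so t ≡ 7·5 = 35 ≡ 2 (mod 11).
    Then x = 48 + 52·2 = 152, valid modulo lcm(52, 11) = 572: x ≡ 152 (mod 572).
Verify: 152 mod 13 = 9 ✓, 152 mod 4 = 0 ✓, 152 mod 11 = 9 ✓.

x ≡ 152 (mod 572).


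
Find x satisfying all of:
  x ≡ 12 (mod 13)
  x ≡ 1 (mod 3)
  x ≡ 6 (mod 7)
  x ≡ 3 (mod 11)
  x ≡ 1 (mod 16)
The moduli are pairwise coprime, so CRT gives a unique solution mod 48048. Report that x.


Product of moduli M = 13 · 3 · 7 · 11 · 16 = 48048.
Merge one congruence at a time:
  Start: x ≡ 12 (mod 13).
  Combine with x ≡ 1 (mod 3); new modulus lcm = 39.
    Write x = 12 + 13·t and substitute into x ≡ 1 (mod 3): 13·t ≡ 1 − 12 = -11 (mod 3).
    Reduce coefficients mod 3: 1·t ≡ 1 (mod 3).
    So t ≡ 1 (mod 3).
    Then x = 12 + 13·1 = 25, valid modulo lcm(13, 3) = 39: x ≡ 25 (mod 39).
  Combine with x ≡ 6 (mod 7); new modulus lcm = 273.
    Write x = 25 + 39·t and substitute into x ≡ 6 (mod 7): 39·t ≡ 6 − 25 = -19 (mod 7).
    Reduce coefficients mod 7: 4·t ≡ 2 (mod 7).
    The inverse of 4 mod 7 is 2 (since 4·2 = 8 = 1·7 + 1), so t ≡ 2·2 = 4 ≡ 4 (mod 7).
    Then x = 25 + 39·4 = 181, valid modulo lcm(39, 7) = 273: x ≡ 181 (mod 273).
  Combine with x ≡ 3 (mod 11); new modulus lcm = 3003.
    Write x = 181 + 273·t and substitute into x ≡ 3 (mod 11): 273·t ≡ 3 − 181 = -178 (mod 11).
    Reduce coefficients mod 11: 9·t ≡ 9 (mod 11).
    The inverse of 9 mod 11 is 5 (since 9·5 = 45 = 4·11 + 1), so t ≡ 5·9 = 45 ≡ 1 (mod 11).
    Then x = 181 + 273·1 = 454, valid modulo lcm(273, 11) = 3003: x ≡ 454 (mod 3003).
  Combine with x ≡ 1 (mod 16); new modulus lcm = 48048.
    Write x = 454 + 3003·t and substitute into x ≡ 1 (mod 16): 3003·t ≡ 1 − 454 = -453 (mod 16).
    Reduce coefficients mod 16: 11·t ≡ 11 (mod 16).
    The inverse of 11 mod 16 is 3 (since 11·3 = 33 = 2·16 + 1), so t ≡ 3·11 = 33 ≡ 1 (mod 16).
    Then x = 454 + 3003·1 = 3457, valid modulo lcm(3003, 16) = 48048: x ≡ 3457 (mod 48048).
Verify against each original: 3457 mod 13 = 12, 3457 mod 3 = 1, 3457 mod 7 = 6, 3457 mod 11 = 3, 3457 mod 16 = 1.

x ≡ 3457 (mod 48048).


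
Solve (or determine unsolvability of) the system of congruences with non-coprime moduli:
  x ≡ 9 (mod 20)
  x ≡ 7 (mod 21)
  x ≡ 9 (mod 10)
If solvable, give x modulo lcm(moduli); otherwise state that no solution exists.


Moduli 20, 21, 10 are not pairwise coprime, so CRT works modulo lcm(m_i) when all pairwise compatibility conditions hold.
Pairwise compatibility: gcd(m_i, m_j) must divide a_i - a_j for every pair.
Merge one congruence at a time:
  Start: x ≡ 9 (mod 20).
  Combine with x ≡ 7 (mod 21): gcd(20, 21) = 1; 7 - 9 = -2, which IS divisible by 1, so compatible.
    Write x = 9 + 20·t and substitute into x ≡ 7 (mod 21): 20·t ≡ 7 − 9 = -2 (mod 21).
    Reduce coefficients mod 21: 20·t ≡ 19 (mod 21).
    The inverse of 20 mod 21 is 20 (since 20·20 = 400 = 19·21 + 1), so t ≡ 20·19 = 380 ≡ 2 (mod 21).
    Then x = 9 + 20·2 = 49, valid modulo lcm(20, 21) = 420: x ≡ 49 (mod 420).
  Combine with x ≡ 9 (mod 10): gcd(420, 10) = 10; 9 - 49 = -40, which IS divisible by 10, so compatible.
    Write x = 49 + 420·t and substitute into x ≡ 9 (mod 10): 420·t ≡ 9 − 49 = -40 (mod 10).
    Divide the congruence (and modulus) by g = 10: 42·t ≡ -4 (mod 1).
    Modulo 1 every t works; take t = 0.
    Then x = 49 + 420·0 = 49, valid modulo lcm(420, 10) = 420: x ≡ 49 (mod 420).
Verify: 49 mod 20 = 9, 49 mod 21 = 7, 49 mod 10 = 9.

x ≡ 49 (mod 420).


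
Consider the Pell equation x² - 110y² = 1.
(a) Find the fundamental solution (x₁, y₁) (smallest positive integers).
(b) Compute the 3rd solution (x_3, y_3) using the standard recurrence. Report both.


Step 1: Find the fundamental solution (x₁, y₁) of x² - 110y² = 1.
  Expand √110 as a continued fraction. a₀ = ⌊√110⌋ = 10; iterate m_{k+1} = d_k·a_k − m_k, d_{k+1} = (110 − m_{k+1}²)/d_k, a_{k+1} = ⌊(a₀ + m_{k+1})/d_{k+1}⌋ (starting m₀ = 0, d₀ = 1), with convergents p_k = a_k·p_{k-1} + p_{k-2}, q_k = a_k·q_{k-1} + q_{k-2} (p₋₁ = 1, q₋₁ = 0):
  k = 0: a₀ = 10; p₀/q₀ = 10/1; p₀² − 110·q₀² = 100 − 110 = -10.
  k = 1: m = 10, d = 10, a = ⌊(10 + 10)/10⌋ = 2; p/q = (2·10 + 1)/(2·1 + 0) = 21/2; p² − 110·q² = 441 − 440 = 1.
  The first convergent with p² − 110·q² = 1 gives the fundamental solution (x₁, y₁) = (21, 2).
Step 2: Apply the recurrence (x_{n+1}, y_{n+1}) = (x₁x_n + 110y₁y_n, x₁y_n + y₁x_n) repeatedly.
  From (x_1, y_1) = (21, 2): x_2 = 21·21 + 110·2·2 = 881; y_2 = 21·2 + 2·21 = 84.
  From (x_2, y_2) = (881, 84): x_3 = 21·881 + 110·2·84 = 36981; y_3 = 21·84 + 2·881 = 3526.
Step 3: Verify x_3² - 110·y_3² = 1367594361 - 1367594360 = 1 (should be 1). ✓

(x_1, y_1) = (21, 2); (x_3, y_3) = (36981, 3526).


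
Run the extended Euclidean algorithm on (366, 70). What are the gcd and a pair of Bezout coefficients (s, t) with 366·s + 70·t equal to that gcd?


Euclidean algorithm on (366, 70) — divide until remainder is 0:
  366 = 5 · 70 + 16
  70 = 4 · 16 + 6
  16 = 2 · 6 + 4
  6 = 1 · 4 + 2
  4 = 2 · 2 + 0
gcd(366, 70) = 2.
Track Bezout coefficients alongside the remainders: start with r₀ = 366 = a·1 + b·0 (s = 1, t = 0) and r₁ = 70 = a·0 + b·1 (s = 0, t = 1); each new remainder r_{k+1} = r_{k-1} − q_k·r_k inherits s_{k+1} = s_{k-1} − q_k·s_k, t_{k+1} = t_{k-1} − q_k·t_k, so r_k = a·s_k + b·t_k at every step:
  q = 5: r = 16, s = 1 − 5·0 = 1, t = 0 − 5·1 = -5  (check: 366·1 + 70·(-5) = 16)
  q = 4: r = 6, s = 0 − 4·1 = -4, t = 1 − 4·(-5) = 21  (check: 366·(-4) + 70·21 = 6)
  q = 2: r = 4, s = 1 − 2·(-4) = 9, t = -5 − 2·21 = -47  (check: 366·9 + 70·(-47) = 4)
  q = 1: r = 2, s = -4 − 1·9 = -13, t = 21 − 1·(-47) = 68  (check: 366·(-13) + 70·68 = 2)
The row with r = 2 (the gcd) gives the Bezout coefficients s = -13, t = 68.
Result: 366 · (-13) + 70 · (68) = 2.

gcd(366, 70) = 2; s = -13, t = 68 (check: 366·(-13) + 70·68 = 2).


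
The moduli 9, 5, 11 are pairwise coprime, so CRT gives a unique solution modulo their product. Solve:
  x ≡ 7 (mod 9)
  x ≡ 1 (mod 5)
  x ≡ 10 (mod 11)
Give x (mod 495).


Moduli 9, 5, 11 are pairwise coprime; by CRT there is a unique solution modulo M = 9 · 5 · 11 = 495.
Solve pairwise, accumulating the modulus:
  Start with x ≡ 7 (mod 9).
  Combine with x ≡ 1 (mod 5): since gcd(9, 5) = 1, we get a unique residue mod 45.
    Write x = 7 + 9·t and substitute into x ≡ 1 (mod 5): 9·t ≡ 1 − 7 = -6 (mod 5).
    Reduce coefficients mod 5: 4·t ≡ 4 (mod 5).
    The inverse of 4 mod 5 is 4 (since 4·4 = 16 = 3·5 + 1), so t ≡ 4·4 = 16 ≡ 1 (mod 5).
    Then x = 7 + 9·1 = 16, valid modulo lcm(9, 5) = 45: x ≡ 16 (mod 45).
  Combine with x ≡ 10 (mod 11): since gcd(45, 11) = 1, we get a unique residue mod 495.
    Write x = 16 + 45·t and substitute into x ≡ 10 (mod 11): 45·t ≡ 10 − 16 = -6 (mod 11).
    Reduce coefficients mod 11: 1·t ≡ 5 (mod 11).
    So t ≡ 5 (mod 11).
    Then x = 16 + 45·5 = 241, valid modulo lcm(45, 11) = 495: x ≡ 241 (mod 495).
Verify: 241 mod 9 = 7 ✓, 241 mod 5 = 1 ✓, 241 mod 11 = 10 ✓.

x ≡ 241 (mod 495).


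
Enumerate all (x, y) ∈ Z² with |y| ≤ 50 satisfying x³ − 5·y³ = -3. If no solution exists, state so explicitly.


The equation is x³ - 5y³ = -3. For fixed y, x³ = 5·y³ − 3, so a solution requires the RHS to be a perfect cube.
Strategy: iterate y from -50 to 50, compute RHS = 5·y³ − 3, and check whether it is a (positive or negative) perfect cube.
Check small values of y:
  y = 0: RHS = -3 is not a perfect cube.
  y = 1: RHS = 2 is not a perfect cube.
  y = -1: RHS = -8 = (-2)³ ⇒ x = -2 works.
  y = 2: RHS = 37 is not a perfect cube.
  y = -2: RHS = -43 is not a perfect cube.
  y = 3: RHS = 132 is not a perfect cube.
  y = -3: RHS = -138 is not a perfect cube.
Continuing the search up to |y| = 50 finds no further solutions beyond those listed.
Collected solutions: (-2, -1).

Solutions (with |y| ≤ 50): (-2, -1).


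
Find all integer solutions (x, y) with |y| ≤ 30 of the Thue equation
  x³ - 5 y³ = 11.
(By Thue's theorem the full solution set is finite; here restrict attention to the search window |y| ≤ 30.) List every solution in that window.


The equation is x³ - 5y³ = 11. For fixed y, x³ = 5·y³ + 11, so a solution requires the RHS to be a perfect cube.
Strategy: iterate y from -30 to 30, compute RHS = 5·y³ + 11, and check whether it is a (positive or negative) perfect cube.
Check small values of y:
  y = 0: RHS = 11 is not a perfect cube.
  y = 1: RHS = 16 is not a perfect cube.
  y = -1: RHS = 6 is not a perfect cube.
  y = 2: RHS = 51 is not a perfect cube.
  y = -2: RHS = -29 is not a perfect cube.
  y = 3: RHS = 146 is not a perfect cube.
  y = -3: RHS = -124 is not a perfect cube.
Continuing the search up to |y| = 30 finds no solutions either.
No (x, y) in the scanned range satisfies the equation.

No integer solutions with |y| ≤ 30.


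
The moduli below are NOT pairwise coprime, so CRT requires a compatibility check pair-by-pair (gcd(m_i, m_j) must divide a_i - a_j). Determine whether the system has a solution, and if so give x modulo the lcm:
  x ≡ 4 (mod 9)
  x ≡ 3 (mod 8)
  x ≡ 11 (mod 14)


Moduli 9, 8, 14 are not pairwise coprime, so CRT works modulo lcm(m_i) when all pairwise compatibility conditions hold.
Pairwise compatibility: gcd(m_i, m_j) must divide a_i - a_j for every pair.
Merge one congruence at a time:
  Start: x ≡ 4 (mod 9).
  Combine with x ≡ 3 (mod 8): gcd(9, 8) = 1; 3 - 4 = -1, which IS divisible by 1, so compatible.
    Write x = 4 + 9·t and substitute into x ≡ 3 (mod 8): 9·t ≡ 3 − 4 = -1 (mod 8).
    Reduce coefficients mod 8: 1·t ≡ 7 (mod 8).
    So t ≡ 7 (mod 8).
    Then x = 4 + 9·7 = 67, valid modulo lcm(9, 8) = 72: x ≡ 67 (mod 72).
  Combine with x ≡ 11 (mod 14): gcd(72, 14) = 2; 11 - 67 = -56, which IS divisible by 2, so compatible.
    Write x = 67 + 72·t and substitute into x ≡ 11 (mod 14): 72·t ≡ 11 − 67 = -56 (mod 14).
    Divide the congruence (and modulus) by g = 2: 36·t ≡ -28 (mod 7).
    Reduce coefficients mod 7: 1·t ≡ 0 (mod 7).
    So t ≡ 0 (mod 7).
    Then x = 67 + 72·0 = 67, valid modulo lcm(72, 14) = 504: x ≡ 67 (mod 504).
Verify: 67 mod 9 = 4, 67 mod 8 = 3, 67 mod 14 = 11.

x ≡ 67 (mod 504).


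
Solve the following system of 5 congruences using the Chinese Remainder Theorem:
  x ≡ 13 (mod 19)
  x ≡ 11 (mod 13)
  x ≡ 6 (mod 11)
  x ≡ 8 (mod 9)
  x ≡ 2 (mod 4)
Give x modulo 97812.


Product of moduli M = 19 · 13 · 11 · 9 · 4 = 97812.
Merge one congruence at a time:
  Start: x ≡ 13 (mod 19).
  Combine with x ≡ 11 (mod 13); new modulus lcm = 247.
    Write x = 13 + 19·t and substitute into x ≡ 11 (mod 13): 19·t ≡ 11 − 13 = -2 (mod 13).
    Reduce coefficients mod 13: 6·t ≡ 11 (mod 13).
    The inverse of 6 mod 13 is 11 (since 6·11 = 66 = 5·13 + 1), so t ≡ 11·11 = 121 ≡ 4 (mod 13).
    Then x = 13 + 19·4 = 89, valid modulo lcm(19, 13) = 247: x ≡ 89 (mod 247).
  Combine with x ≡ 6 (mod 11); new modulus lcm = 2717.
    Write x = 89 + 247·t and substitute into x ≡ 6 (mod 11): 247·t ≡ 6 − 89 = -83 (mod 11).
    Reduce coefficients mod 11: 5·t ≡ 5 (mod 11).
    The inverse of 5 mod 11 is 9 (since 5·9 = 45 = 4·11 + 1), so t ≡ 9·5 = 45 ≡ 1 (mod 11).
    Then x = 89 + 247·1 = 336, valid modulo lcm(247, 11) = 2717: x ≡ 336 (mod 2717).
  Combine with x ≡ 8 (mod 9); new modulus lcm = 24453.
    Write x = 336 + 2717·t and substitute into x ≡ 8 (mod 9): 2717·t ≡ 8 − 336 = -328 (mod 9).
    Reduce coefficients mod 9: 8·t ≡ 5 (mod 9).
    The inverse of 8 mod 9 is 8 (since 8·8 = 64 = 7·9 + 1), so t ≡ 8·5 = 40 ≡ 4 (mod 9).
    Then x = 336 + 2717·4 = 11204, valid modulo lcm(2717, 9) = 24453: x ≡ 11204 (mod 24453).
  Combine with x ≡ 2 (mod 4); new modulus lcm = 97812.
    Write x = 11204 + 24453·t and substitute into x ≡ 2 (mod 4): 24453·t ≡ 2 − 11204 = -11202 (mod 4).
    Reduce coefficients mod 4: 1·t ≡ 2 (mod 4).
    So t ≡ 2 (mod 4).
    Then x = 11204 + 24453·2 = 60110, valid modulo lcm(24453, 4) = 97812: x ≡ 60110 (mod 97812).
Verify against each original: 60110 mod 19 = 13, 60110 mod 13 = 11, 60110 mod 11 = 6, 60110 mod 9 = 8, 60110 mod 4 = 2.

x ≡ 60110 (mod 97812).


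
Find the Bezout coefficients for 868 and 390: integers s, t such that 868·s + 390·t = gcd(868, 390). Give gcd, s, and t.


Euclidean algorithm on (868, 390) — divide until remainder is 0:
  868 = 2 · 390 + 88
  390 = 4 · 88 + 38
  88 = 2 · 38 + 12
  38 = 3 · 12 + 2
  12 = 6 · 2 + 0
gcd(868, 390) = 2.
Track Bezout coefficients alongside the remainders: start with r₀ = 868 = a·1 + b·0 (s = 1, t = 0) and r₁ = 390 = a·0 + b·1 (s = 0, t = 1); each new remainder r_{k+1} = r_{k-1} − q_k·r_k inherits s_{k+1} = s_{k-1} − q_k·s_k, t_{k+1} = t_{k-1} − q_k·t_k, so r_k = a·s_k + b·t_k at every step:
  q = 2: r = 88, s = 1 − 2·0 = 1, t = 0 − 2·1 = -2  (check: 868·1 + 390·(-2) = 88)
  q = 4: r = 38, s = 0 − 4·1 = -4, t = 1 − 4·(-2) = 9  (check: 868·(-4) + 390·9 = 38)
  q = 2: r = 12, s = 1 − 2·(-4) = 9, t = -2 − 2·9 = -20  (check: 868·9 + 390·(-20) = 12)
  q = 3: r = 2, s = -4 − 3·9 = -31, t = 9 − 3·(-20) = 69  (check: 868·(-31) + 390·69 = 2)
The row with r = 2 (the gcd) gives the Bezout coefficients s = -31, t = 69.
Result: 868 · (-31) + 390 · (69) = 2.

gcd(868, 390) = 2; s = -31, t = 69 (check: 868·(-31) + 390·69 = 2).


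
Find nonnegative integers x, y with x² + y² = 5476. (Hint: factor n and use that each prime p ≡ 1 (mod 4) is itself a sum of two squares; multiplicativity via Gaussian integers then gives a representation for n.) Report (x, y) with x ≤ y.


Step 1: Factor n = 5476 = 2^2 · 37^2.
Step 2: Check the mod-4 condition on each prime factor: 2 = 2 (special); 37 ≡ 1 (mod 4), exponent 2.
All primes ≡ 3 (mod 4) appear to even exponent (or don't appear), so by the two-squares theorem n IS expressible as a sum of two squares.
Step 3: Build a representation. Group n = k² · m with k = 2 and m = 37 · 37 = 1369 (a product of primes ≡ 1 (mod 4)); a representation of m scales to one of n via (k·x)² + (k·y)² = k²(x² + y²). Each prime p ≡ 1 (mod 4) is itself a sum of two squares; find a² by testing p − a² for a perfect square:
  37: 37 − 1² = 36 = 6² ⇒ 37 = 1² + 6².
  Combine using the Brahmagupta–Fibonacci identity (a² + b²)(c² + d²) = (ac − bd)² + (ad + bc)² = (ac + bd)² + (ad − bc)²:
  37 · 37 = 1369: from (1² + 6²)(1² + 6²), take (1·1 − 6·6, 1·6 + 6·1) = (1 − 36, 6 + 6) = (-35, 12); dropping signs (only squares matter) gives (35, 12); check 35² + 12² = 1225 + 144 = 1369 ✓.
  Scale by k = 2: (2·35, 2·12) = (70, 24).
Step 4: Order so x ≤ y and verify: 24² + 70² = 576 + 4900 = 5476 = n. ✓

n = 5476 = 24² + 70² (one valid representation with x ≤ y).


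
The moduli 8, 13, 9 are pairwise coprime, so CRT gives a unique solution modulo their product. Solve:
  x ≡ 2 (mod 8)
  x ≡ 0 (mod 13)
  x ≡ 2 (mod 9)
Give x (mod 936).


Moduli 8, 13, 9 are pairwise coprime; by CRT there is a unique solution modulo M = 8 · 13 · 9 = 936.
Solve pairwise, accumulating the modulus:
  Start with x ≡ 2 (mod 8).
  Combine with x ≡ 0 (mod 13): since gcd(8, 13) = 1, we get a unique residue mod 104.
    Write x = 2 + 8·t and substitute into x ≡ 0 (mod 13): 8·t ≡ 0 − 2 = -2 (mod 13).
    Reduce coefficients mod 13: 8·t ≡ 11 (mod 13).
    The inverse of 8 mod 13 is 5 (since 8·5 = 40 = 3·13 + 1), so t ≡ 5·11 = 55 ≡ 3 (mod 13).
    Then x = 2 + 8·3 = 26, valid modulo lcm(8, 13) = 104: x ≡ 26 (mod 104).
  Combine with x ≡ 2 (mod 9): since gcd(104, 9) = 1, we get a unique residue mod 936.
    Write x = 26 + 104·t and substitute into x ≡ 2 (mod 9): 104·t ≡ 2 − 26 = -24 (mod 9).
    Reduce coefficients mod 9: 5·t ≡ 3 (mod 9).
    The inverse of 5 mod 9 is 2 (since 5·2 = 10 = 1·9 + 1), so t ≡ 2·3 = 6 ≡ 6 (mod 9).
    Then x = 26 + 104·6 = 650, valid modulo lcm(104, 9) = 936: x ≡ 650 (mod 936).
Verify: 650 mod 8 = 2 ✓, 650 mod 13 = 0 ✓, 650 mod 9 = 2 ✓.

x ≡ 650 (mod 936).


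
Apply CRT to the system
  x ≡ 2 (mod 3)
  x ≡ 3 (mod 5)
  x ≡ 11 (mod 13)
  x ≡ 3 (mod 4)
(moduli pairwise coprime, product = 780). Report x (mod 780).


Product of moduli M = 3 · 5 · 13 · 4 = 780.
Merge one congruence at a time:
  Start: x ≡ 2 (mod 3).
  Combine with x ≡ 3 (mod 5); new modulus lcm = 15.
    Write x = 2 + 3·t and substitute into x ≡ 3 (mod 5): 3·t ≡ 3 − 2 = 1 (mod 5).
    The inverse of 3 mod 5 is 2 (since 3·2 = 6 = 1·5 + 1), so t ≡ 2·1 = 2 ≡ 2 (mod 5).
    Then x = 2 + 3·2 = 8, valid modulo lcm(3, 5) = 15: x ≡ 8 (mod 15).
  Combine with x ≡ 11 (mod 13); new modulus lcm = 195.
    Write x = 8 + 15·t and substitute into x ≡ 11 (mod 13): 15·t ≡ 11 − 8 = 3 (mod 13).
    Reduce coefficients mod 13: 2·t ≡ 3 (mod 13).
    The inverse of 2 mod 13 is 7 (since 2·7 = 14 = 1·13 + 1), so t ≡ 7·3 = 21 ≡ 8 (mod 13).
    Then x = 8 + 15·8 = 128, valid modulo lcm(15, 13) = 195: x ≡ 128 (mod 195).
  Combine with x ≡ 3 (mod 4); new modulus lcm = 780.
    Write x = 128 + 195·t and substitute into x ≡ 3 (mod 4): 195·t ≡ 3 − 128 = -125 (mod 4).
    Reduce coefficients mod 4: 3·t ≡ 3 (mod 4).
    The inverse of 3 mod 4 is 3 (since 3·3 = 9 = 2·4 + 1), so t ≡ 3·3 = 9 ≡ 1 (mod 4).
    Then x = 128 + 195·1 = 323, valid modulo lcm(195, 4) = 780: x ≡ 323 (mod 780).
Verify against each original: 323 mod 3 = 2, 323 mod 5 = 3, 323 mod 13 = 11, 323 mod 4 = 3.

x ≡ 323 (mod 780).


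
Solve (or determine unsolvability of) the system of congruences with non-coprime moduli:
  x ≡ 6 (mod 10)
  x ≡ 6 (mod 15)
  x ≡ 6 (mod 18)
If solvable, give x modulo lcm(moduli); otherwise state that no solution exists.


Moduli 10, 15, 18 are not pairwise coprime, so CRT works modulo lcm(m_i) when all pairwise compatibility conditions hold.
Pairwise compatibility: gcd(m_i, m_j) must divide a_i - a_j for every pair.
Merge one congruence at a time:
  Start: x ≡ 6 (mod 10).
  Combine with x ≡ 6 (mod 15): gcd(10, 15) = 5; 6 - 6 = 0, which IS divisible by 5, so compatible.
    Write x = 6 + 10·t and substitute into x ≡ 6 (mod 15): 10·t ≡ 6 − 6 = 0 (mod 15).
    Divide the congruence (and modulus) by g = 5: 2·t ≡ 0 (mod 3).
    The inverse of 2 mod 3 is 2 (since 2·2 = 4 = 1·3 + 1), so t ≡ 2·0 = 0 ≡ 0 (mod 3).
    Then x = 6 + 10·0 = 6, valid modulo lcm(10, 15) = 30: x ≡ 6 (mod 30).
  Combine with x ≡ 6 (mod 18): gcd(30, 18) = 6; 6 - 6 = 0, which IS divisible by 6, so compatible.
    Write x = 6 + 30·t and substitute into x ≡ 6 (mod 18): 30·t ≡ 6 − 6 = 0 (mod 18).
    Divide the congruence (and modulus) by g = 6: 5·t ≡ 0 (mod 3).
    Reduce coefficients mod 3: 2·t ≡ 0 (mod 3).
    The inverse of 2 mod 3 is 2 (since 2·2 = 4 = 1·3 + 1), so t ≡ 2·0 = 0 ≡ 0 (mod 3).
    Then x = 6 + 30·0 = 6, valid modulo lcm(30, 18) = 90: x ≡ 6 (mod 90).
Verify: 6 mod 10 = 6, 6 mod 15 = 6, 6 mod 18 = 6.

x ≡ 6 (mod 90).


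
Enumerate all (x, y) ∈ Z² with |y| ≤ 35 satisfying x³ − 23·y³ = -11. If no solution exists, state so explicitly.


The equation is x³ - 23y³ = -11. For fixed y, x³ = 23·y³ − 11, so a solution requires the RHS to be a perfect cube.
Strategy: iterate y from -35 to 35, compute RHS = 23·y³ − 11, and check whether it is a (positive or negative) perfect cube.
Check small values of y:
  y = 0: RHS = -11 is not a perfect cube.
  y = 1: RHS = 12 is not a perfect cube.
  y = -1: RHS = -34 is not a perfect cube.
  y = 2: RHS = 173 is not a perfect cube.
  y = -2: RHS = -195 is not a perfect cube.
  y = 3: RHS = 610 is not a perfect cube.
  y = -3: RHS = -632 is not a perfect cube.
Continuing the search up to |y| = 35 finds no solutions either.
No (x, y) in the scanned range satisfies the equation.

No integer solutions with |y| ≤ 35.


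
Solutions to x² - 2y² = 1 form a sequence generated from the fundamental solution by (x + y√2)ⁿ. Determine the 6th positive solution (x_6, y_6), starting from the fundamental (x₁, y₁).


Step 1: Find the fundamental solution (x₁, y₁) of x² - 2y² = 1.
  Expand √2 as a continued fraction. a₀ = ⌊√2⌋ = 1; iterate m_{k+1} = d_k·a_k − m_k, d_{k+1} = (2 − m_{k+1}²)/d_k, a_{k+1} = ⌊(a₀ + m_{k+1})/d_{k+1}⌋ (starting m₀ = 0, d₀ = 1), with convergents p_k = a_k·p_{k-1} + p_{k-2}, q_k = a_k·q_{k-1} + q_{k-2} (p₋₁ = 1, q₋₁ = 0):
  k = 0: a₀ = 1; p₀/q₀ = 1/1; p₀² − 2·q₀² = 1 − 2 = -1.
  k = 1: m = 1, d = 1, a = ⌊(1 + 1)/1⌋ = 2; p/q = (2·1 + 1)/(2·1 + 0) = 3/2; p² − 2·q² = 9 − 8 = 1.
  The first convergent with p² − 2·q² = 1 gives the fundamental solution (x₁, y₁) = (3, 2).
Step 2: Apply the recurrence (x_{n+1}, y_{n+1}) = (x₁x_n + 2y₁y_n, x₁y_n + y₁x_n) repeatedly.
  From (x_1, y_1) = (3, 2): x_2 = 3·3 + 2·2·2 = 17; y_2 = 3·2 + 2·3 = 12.
  From (x_2, y_2) = (17, 12): x_3 = 3·17 + 2·2·12 = 99; y_3 = 3·12 + 2·17 = 70.
  From (x_3, y_3) = (99, 70): x_4 = 3·99 + 2·2·70 = 577; y_4 = 3·70 + 2·99 = 408.
  From (x_4, y_4) = (577, 408): x_5 = 3·577 + 2·2·408 = 3363; y_5 = 3·408 + 2·577 = 2378.
  From (x_5, y_5) = (3363, 2378): x_6 = 3·3363 + 2·2·2378 = 19601; y_6 = 3·2378 + 2·3363 = 13860.
Step 3: Verify x_6² - 2·y_6² = 384199201 - 384199200 = 1 (should be 1). ✓

(x_1, y_1) = (3, 2); (x_6, y_6) = (19601, 13860).


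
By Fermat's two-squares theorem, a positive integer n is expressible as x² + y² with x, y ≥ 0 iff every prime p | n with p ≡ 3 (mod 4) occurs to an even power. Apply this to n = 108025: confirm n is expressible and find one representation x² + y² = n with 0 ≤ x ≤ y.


Step 1: Factor n = 108025 = 5^2 · 29 · 149.
Step 2: Check the mod-4 condition on each prime factor: 5 ≡ 1 (mod 4), exponent 2; 29 ≡ 1 (mod 4), exponent 1; 149 ≡ 1 (mod 4), exponent 1.
All primes ≡ 3 (mod 4) appear to even exponent (or don't appear), so by the two-squares theorem n IS expressible as a sum of two squares.
Step 3: Build a representation. Group n = k² · m with k = 5 and m = 29 · 149 = 4321 (a product of primes ≡ 1 (mod 4)); a representation of m scales to one of n via (k·x)² + (k·y)² = k²(x² + y²). Each prime p ≡ 1 (mod 4) is itself a sum of two squares; find a² by testing p − a² for a perfect square:
  29: 29 − 1² = 28, 29 − 2² = 25 = 5² ⇒ 29 = 2² + 5².
  149: 149 − 1² = 148, 149 − 2² = 145, 149 − 3² = 140, 149 − 4² = 133, 149 − 5² = 124, 149 − 6² = 113, 149 − 7² = 100 = 10² ⇒ 149 = 7² + 10².
  Combine using the Brahmagupta–Fibonacci identity (a² + b²)(c² + d²) = (ac − bd)² + (ad + bc)² = (ac + bd)² + (ad − bc)²:
  29 · 149 = 4321: from (2² + 5²)(7² + 10²), take (2·7 − 5·10, 2·10 + 5·7) = (14 − 50, 20 + 35) = (-36, 55); dropping signs (only squares matter) gives (36, 55); check 36² + 55² = 1296 + 3025 = 4321 ✓.
  Scale by k = 5: (5·36, 5·55) = (180, 275).
Step 4: Order so x ≤ y and verify: 180² + 275² = 32400 + 75625 = 108025 = n. ✓

n = 108025 = 180² + 275² (one valid representation with x ≤ y).


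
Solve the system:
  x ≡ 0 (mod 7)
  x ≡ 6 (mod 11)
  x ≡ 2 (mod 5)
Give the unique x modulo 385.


Moduli 7, 11, 5 are pairwise coprime; by CRT there is a unique solution modulo M = 7 · 11 · 5 = 385.
Solve pairwise, accumulating the modulus:
  Start with x ≡ 0 (mod 7).
  Combine with x ≡ 6 (mod 11): since gcd(7, 11) = 1, we get a unique residue mod 77.
    Write x = 0 + 7·t and substitute into x ≡ 6 (mod 11): 7·t ≡ 6 − 0 = 6 (mod 11).
    The inverse of 7 mod 11 is 8 (since 7·8 = 56 = 5·11 + 1), so t ≡ 8·6 = 48 ≡ 4 (mod 11).
    Then x = 0 + 7·4 = 28, valid modulo lcm(7, 11) = 77: x ≡ 28 (mod 77).
  Combine with x ≡ 2 (mod 5): since gcd(77, 5) = 1, we get a unique residue mod 385.
    Write x = 28 + 77·t and substitute into x ≡ 2 (mod 5): 77·t ≡ 2 − 28 = -26 (mod 5).
    Reduce coefficients mod 5: 2·t ≡ 4 (mod 5).
    The inverse of 2 mod 5 is 3 (since 2·3 = 6 = 1·5 + 1), so t ≡ 3·4 = 12 ≡ 2 (mod 5).
    Then x = 28 + 77·2 = 182, valid modulo lcm(77, 5) = 385: x ≡ 182 (mod 385).
Verify: 182 mod 7 = 0 ✓, 182 mod 11 = 6 ✓, 182 mod 5 = 2 ✓.

x ≡ 182 (mod 385).


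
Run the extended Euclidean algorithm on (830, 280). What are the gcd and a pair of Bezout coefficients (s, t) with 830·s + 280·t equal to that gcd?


Euclidean algorithm on (830, 280) — divide until remainder is 0:
  830 = 2 · 280 + 270
  280 = 1 · 270 + 10
  270 = 27 · 10 + 0
gcd(830, 280) = 10.
Track Bezout coefficients alongside the remainders: start with r₀ = 830 = a·1 + b·0 (s = 1, t = 0) and r₁ = 280 = a·0 + b·1 (s = 0, t = 1); each new remainder r_{k+1} = r_{k-1} − q_k·r_k inherits s_{k+1} = s_{k-1} − q_k·s_k, t_{k+1} = t_{k-1} − q_k·t_k, so r_k = a·s_k + b·t_k at every step:
  q = 2: r = 270, s = 1 − 2·0 = 1, t = 0 − 2·1 = -2  (check: 830·1 + 280·(-2) = 270)
  q = 1: r = 10, s = 0 − 1·1 = -1, t = 1 − 1·(-2) = 3  (check: 830·(-1) + 280·3 = 10)
The row with r = 10 (the gcd) gives the Bezout coefficients s = -1, t = 3.
Result: 830 · (-1) + 280 · (3) = 10.

gcd(830, 280) = 10; s = -1, t = 3 (check: 830·(-1) + 280·3 = 10).


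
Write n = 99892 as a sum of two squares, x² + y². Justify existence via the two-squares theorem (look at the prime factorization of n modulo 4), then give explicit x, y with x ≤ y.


Step 1: Factor n = 99892 = 2^2 · 13 · 17 · 113.
Step 2: Check the mod-4 condition on each prime factor: 2 = 2 (special); 13 ≡ 1 (mod 4), exponent 1; 17 ≡ 1 (mod 4), exponent 1; 113 ≡ 1 (mod 4), exponent 1.
All primes ≡ 3 (mod 4) appear to even exponent (or don't appear), so by the two-squares theorem n IS expressible as a sum of two squares.
Step 3: Build a representation. Group n = k² · m with k = 2 and m = 13 · 17 · 113 = 24973 (a product of primes ≡ 1 (mod 4)); a representation of m scales to one of n via (k·x)² + (k·y)² = k²(x² + y²). Each prime p ≡ 1 (mod 4) is itself a sum of two squares; find a² by testing p − a² for a perfect square:
  13: 13 − 1² = 12, 13 − 2² = 9 = 3² ⇒ 13 = 2² + 3².
  17: 17 − 1² = 16 = 4² ⇒ 17 = 1² + 4².
  113: 113 − 1² = 112, 113 − 2² = 109, 113 − 3² = 104, 113 − 4² = 97, 113 − 5² = 88, 113 − 6² = 77, 113 − 7² = 64 = 8² ⇒ 113 = 7² + 8².
  Combine using the Brahmagupta–Fibonacci identity (a² + b²)(c² + d²) = (ac − bd)² + (ad + bc)² = (ac + bd)² + (ad − bc)²:
  13 · 17 = 221: from (2² + 3²)(1² + 4²), take (2·1 − 3·4, 2·4 + 3·1) = (2 − 12, 8 + 3) = (-10, 11); dropping signs (only squares matter) gives (10, 11); check 10² + 11² = 100 + 121 = 221 ✓.
  221 · 113 = 24973: from (10² + 11²)(7² + 8²), take (10·7 − 11·8, 10·8 + 11·7) = (70 − 88, 80 + 77) = (-18, 157); dropping signs (only squares matter) gives (18, 157); check 18² + 157² = 324 + 24649 = 24973 ✓.
  Scale by k = 2: (2·18, 2·157) = (36, 314).
Step 4: Order so x ≤ y and verify: 36² + 314² = 1296 + 98596 = 99892 = n. ✓

n = 99892 = 36² + 314² (one valid representation with x ≤ y).


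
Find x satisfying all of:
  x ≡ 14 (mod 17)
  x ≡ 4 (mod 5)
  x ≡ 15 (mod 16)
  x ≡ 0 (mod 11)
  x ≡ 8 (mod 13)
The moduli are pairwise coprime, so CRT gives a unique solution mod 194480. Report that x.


Product of moduli M = 17 · 5 · 16 · 11 · 13 = 194480.
Merge one congruence at a time:
  Start: x ≡ 14 (mod 17).
  Combine with x ≡ 4 (mod 5); new modulus lcm = 85.
    Write x = 14 + 17·t and substitute into x ≡ 4 (mod 5): 17·t ≡ 4 − 14 = -10 (mod 5).
    Reduce coefficients mod 5: 2·t ≡ 0 (mod 5).
    The inverse of 2 mod 5 is 3 (since 2·3 = 6 = 1·5 + 1), so t ≡ 3·0 = 0 ≡ 0 (mod 5).
    Then x = 14 + 17·0 = 14, valid modulo lcm(17, 5) = 85: x ≡ 14 (mod 85).
  Combine with x ≡ 15 (mod 16); new modulus lcm = 1360.
    Write x = 14 + 85·t and substitute into x ≡ 15 (mod 16): 85·t ≡ 15 − 14 = 1 (mod 16).
    Reduce coefficients mod 16: 5·t ≡ 1 (mod 16).
    The inverse of 5 mod 16 is 13 (since 5·13 = 65 = 4·16 + 1), so t ≡ 13·1 = 13 ≡ 13 (mod 16).
    Then x = 14 + 85·13 = 1119, valid modulo lcm(85, 16) = 1360: x ≡ 1119 (mod 1360).
  Combine with x ≡ 0 (mod 11); new modulus lcm = 14960.
    Write x = 1119 + 1360·t and substitute into x ≡ 0 (mod 11): 1360·t ≡ 0 − 1119 = -1119 (mod 11).
    Reduce coefficients mod 11: 7·t ≡ 3 (mod 11).
    The inverse of 7 mod 11 is 8 (since 7·8 = 56 = 5·11 + 1), so t ≡ 8·3 = 24 ≡ 2 (mod 11).
    Then x = 1119 + 1360·2 = 3839, valid modulo lcm(1360, 11) = 14960: x ≡ 3839 (mod 14960).
  Combine with x ≡ 8 (mod 13); new modulus lcm = 194480.
    Write x = 3839 + 14960·t and substitute into x ≡ 8 (mod 13): 14960·t ≡ 8 − 3839 = -3831 (mod 13).
    Reduce coefficients mod 13: 10·t ≡ 4 (mod 13).
    The inverse of 10 mod 13 is 4 (since 10·4 = 40 = 3·13 + 1), so t ≡ 4·4 = 16 ≡ 3 (mod 13).
    Then x = 3839 + 14960·3 = 48719, valid modulo lcm(14960, 13) = 194480: x ≡ 48719 (mod 194480).
Verify against each original: 48719 mod 17 = 14, 48719 mod 5 = 4, 48719 mod 16 = 15, 48719 mod 11 = 0, 48719 mod 13 = 8.

x ≡ 48719 (mod 194480).


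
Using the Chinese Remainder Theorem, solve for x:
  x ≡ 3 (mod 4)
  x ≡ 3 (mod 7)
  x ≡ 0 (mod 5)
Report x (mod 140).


Moduli 4, 7, 5 are pairwise coprime; by CRT there is a unique solution modulo M = 4 · 7 · 5 = 140.
Solve pairwise, accumulating the modulus:
  Start with x ≡ 3 (mod 4).
  Combine with x ≡ 3 (mod 7): since gcd(4, 7) = 1, we get a unique residue mod 28.
    Write x = 3 + 4·t and substitute into x ≡ 3 (mod 7): 4·t ≡ 3 − 3 = 0 (mod 7).
    The inverse of 4 mod 7 is 2 (since 4·2 = 8 = 1·7 + 1), so t ≡ 2·0 = 0 ≡ 0 (mod 7).
    Then x = 3 + 4·0 = 3, valid modulo lcm(4, 7) = 28: x ≡ 3 (mod 28).
  Combine with x ≡ 0 (mod 5): since gcd(28, 5) = 1, we get a unique residue mod 140.
    Write x = 3 + 28·t and substitute into x ≡ 0 (mod 5): 28·t ≡ 0 − 3 = -3 (mod 5).
    Reduce coefficients mod 5: 3·t ≡ 2 (mod 5).
    The inverse of 3 mod 5 is 2 (since 3·2 = 6 = 1·5 + 1), so t ≡ 2·2 = 4 ≡ 4 (mod 5).
    Then x = 3 + 28·4 = 115, valid modulo lcm(28, 5) = 140: x ≡ 115 (mod 140).
Verify: 115 mod 4 = 3 ✓, 115 mod 7 = 3 ✓, 115 mod 5 = 0 ✓.

x ≡ 115 (mod 140).
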